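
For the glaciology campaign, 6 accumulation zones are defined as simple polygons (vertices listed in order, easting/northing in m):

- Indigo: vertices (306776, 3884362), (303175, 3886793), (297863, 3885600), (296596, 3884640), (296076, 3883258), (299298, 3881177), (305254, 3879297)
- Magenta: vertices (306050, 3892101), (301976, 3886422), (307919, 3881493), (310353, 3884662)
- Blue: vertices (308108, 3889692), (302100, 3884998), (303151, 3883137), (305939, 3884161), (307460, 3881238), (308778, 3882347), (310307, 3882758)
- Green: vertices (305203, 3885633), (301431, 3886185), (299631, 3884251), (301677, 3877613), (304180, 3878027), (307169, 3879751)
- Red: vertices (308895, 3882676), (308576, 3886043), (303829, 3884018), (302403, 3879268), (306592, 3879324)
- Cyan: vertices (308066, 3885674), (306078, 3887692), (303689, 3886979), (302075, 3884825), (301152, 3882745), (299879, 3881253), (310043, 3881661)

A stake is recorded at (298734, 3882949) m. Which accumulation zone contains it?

Cast a ray rightward from (298734, 3882949). For each polygon, the edges (by vertex number in listed order) whose endpoints lie on opposite sides of northing = 3882949, where each meets that height, and whether that is right or left of the point:
Indigo: 5–6 at easting≈296554.4 (left), 7–1 at easting≈306351.4 (right) → 1 crossing.
Magenta: 2–3 at easting≈306163.5 (right), 3–4 at easting≈309037.3 (right) → 2 crossings.
Blue: 4–5 at easting≈306569.7 (right), 7–1 at easting≈310246.4 (right) → 2 crossings.
Green: 3–4 at easting≈300032.3 (right), 6–1 at easting≈306100.1 (right) → 2 crossings.
Red: 1–2 at easting≈308869.1 (right), 3–4 at easting≈303508.1 (right) → 2 crossings.
Cyan: 4–5 at easting≈301242.5 (right), 7–1 at easting≈309408.5 (right) → 2 crossings.
Only Indigo has an odd count, so the point is inside Indigo.

Indigo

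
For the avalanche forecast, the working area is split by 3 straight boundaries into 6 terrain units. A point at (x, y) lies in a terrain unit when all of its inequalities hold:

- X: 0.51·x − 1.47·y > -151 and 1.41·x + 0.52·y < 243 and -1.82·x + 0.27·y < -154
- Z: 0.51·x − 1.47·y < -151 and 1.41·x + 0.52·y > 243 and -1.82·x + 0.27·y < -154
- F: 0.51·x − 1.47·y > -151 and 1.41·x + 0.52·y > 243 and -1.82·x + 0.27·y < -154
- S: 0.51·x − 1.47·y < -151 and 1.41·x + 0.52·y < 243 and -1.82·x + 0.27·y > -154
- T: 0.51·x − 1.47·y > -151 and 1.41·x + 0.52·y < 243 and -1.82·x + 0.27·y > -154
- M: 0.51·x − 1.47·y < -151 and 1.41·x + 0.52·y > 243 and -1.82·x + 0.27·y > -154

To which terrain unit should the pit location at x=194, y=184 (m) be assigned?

Z

0.51·194 − 1.47·184 = -171.540, which is < -151
1.41·194 + 0.52·184 = 369.220, which is > 243
-1.82·194 + 0.27·184 = -303.400, which is < -154
This sign pattern matches Z.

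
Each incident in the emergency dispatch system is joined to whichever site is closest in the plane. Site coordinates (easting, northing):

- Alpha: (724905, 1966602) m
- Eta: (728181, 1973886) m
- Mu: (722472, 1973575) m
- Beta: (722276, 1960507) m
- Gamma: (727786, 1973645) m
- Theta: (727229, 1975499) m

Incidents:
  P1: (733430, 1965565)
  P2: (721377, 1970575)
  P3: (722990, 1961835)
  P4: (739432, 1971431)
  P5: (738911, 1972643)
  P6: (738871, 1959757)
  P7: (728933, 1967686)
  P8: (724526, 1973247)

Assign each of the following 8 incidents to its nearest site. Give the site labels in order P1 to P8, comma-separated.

Alpha, Mu, Beta, Eta, Eta, Alpha, Alpha, Mu

P1 → Alpha (d²=73750994.00)
P2 → Mu (d²=10199025.00)
P3 → Beta (d²=2273380.00)
P4 → Eta (d²=132612026.00)
P5 → Eta (d²=116677949.00)
P6 → Alpha (d²=241903181.00)
P7 → Alpha (d²=17399840.00)
P8 → Mu (d²=4326500.00)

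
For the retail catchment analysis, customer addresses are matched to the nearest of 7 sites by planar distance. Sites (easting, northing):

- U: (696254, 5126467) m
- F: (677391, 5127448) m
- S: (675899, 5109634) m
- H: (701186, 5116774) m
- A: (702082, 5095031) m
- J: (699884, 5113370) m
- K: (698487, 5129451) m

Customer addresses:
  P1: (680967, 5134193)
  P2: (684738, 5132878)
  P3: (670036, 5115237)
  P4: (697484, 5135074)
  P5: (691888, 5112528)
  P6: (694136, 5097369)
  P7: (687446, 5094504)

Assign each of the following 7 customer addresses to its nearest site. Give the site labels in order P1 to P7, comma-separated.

P1 → F (d²=58282801.00)
P2 → F (d²=83463309.00)
P3 → S (d²=65768378.00)
P4 → K (d²=32624138.00)
P5 → J (d²=64644980.00)
P6 → A (d²=68605160.00)
P7 → A (d²=214490225.00)

F, F, S, K, J, A, A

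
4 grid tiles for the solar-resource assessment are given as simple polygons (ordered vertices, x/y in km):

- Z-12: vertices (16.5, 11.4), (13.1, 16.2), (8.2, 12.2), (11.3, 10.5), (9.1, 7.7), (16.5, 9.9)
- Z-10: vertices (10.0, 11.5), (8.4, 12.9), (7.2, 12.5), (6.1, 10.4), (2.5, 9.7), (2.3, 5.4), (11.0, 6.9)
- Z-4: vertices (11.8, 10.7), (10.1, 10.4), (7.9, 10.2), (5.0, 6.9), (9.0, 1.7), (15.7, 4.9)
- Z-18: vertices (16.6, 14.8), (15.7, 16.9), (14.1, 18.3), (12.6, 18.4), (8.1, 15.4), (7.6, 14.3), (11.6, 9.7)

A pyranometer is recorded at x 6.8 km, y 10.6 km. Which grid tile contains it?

Z-10

Cast a ray rightward from (6.8, 10.6). For each polygon, the edges (by vertex number in listed order) whose endpoints lie on opposite sides of y = 10.6, where each meets that height, and whether that is right or left of the point:
Z-12: 3–4 at x≈11.12 (right), 6–1 at x≈16.50 (right) → 2 crossings.
Z-10: 3–4 at x≈6.20 (left), 7–1 at x≈10.20 (right) → 1 crossing.
Z-4: 1–2 at x≈11.23 (right), 6–1 at x≈11.87 (right) → 2 crossings.
Z-18: 6–7 at x≈10.82 (right), 7–1 at x≈12.48 (right) → 2 crossings.
Only Z-10 has an odd count, so the point is inside Z-10.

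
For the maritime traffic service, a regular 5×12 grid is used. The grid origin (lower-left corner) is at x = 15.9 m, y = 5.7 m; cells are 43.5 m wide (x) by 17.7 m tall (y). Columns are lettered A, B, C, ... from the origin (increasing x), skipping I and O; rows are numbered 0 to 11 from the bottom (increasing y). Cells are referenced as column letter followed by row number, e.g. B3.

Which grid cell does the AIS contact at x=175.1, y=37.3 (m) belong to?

Column index: ⌊(175.1 − 15.9) / 43.5⌋ = ⌊3.660⌋ = 3 → column D
Row offset from origin: ⌊(37.3 − 5.7) / 17.7⌋ = ⌊1.785⌋ = 1 → row 1

D1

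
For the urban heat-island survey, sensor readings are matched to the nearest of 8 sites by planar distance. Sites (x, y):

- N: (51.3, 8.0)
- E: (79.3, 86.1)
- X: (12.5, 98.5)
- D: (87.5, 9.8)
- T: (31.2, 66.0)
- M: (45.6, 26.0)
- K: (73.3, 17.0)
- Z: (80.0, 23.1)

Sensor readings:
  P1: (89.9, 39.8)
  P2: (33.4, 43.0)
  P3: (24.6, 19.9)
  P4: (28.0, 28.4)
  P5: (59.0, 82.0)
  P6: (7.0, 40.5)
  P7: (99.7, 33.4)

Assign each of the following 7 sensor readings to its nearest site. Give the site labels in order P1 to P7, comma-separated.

P1 → Z (d²=376.90)
P2 → M (d²=437.84)
P3 → M (d²=478.21)
P4 → M (d²=315.52)
P5 → E (d²=428.90)
P6 → T (d²=1235.89)
P7 → Z (d²=494.18)

Z, M, M, M, E, T, Z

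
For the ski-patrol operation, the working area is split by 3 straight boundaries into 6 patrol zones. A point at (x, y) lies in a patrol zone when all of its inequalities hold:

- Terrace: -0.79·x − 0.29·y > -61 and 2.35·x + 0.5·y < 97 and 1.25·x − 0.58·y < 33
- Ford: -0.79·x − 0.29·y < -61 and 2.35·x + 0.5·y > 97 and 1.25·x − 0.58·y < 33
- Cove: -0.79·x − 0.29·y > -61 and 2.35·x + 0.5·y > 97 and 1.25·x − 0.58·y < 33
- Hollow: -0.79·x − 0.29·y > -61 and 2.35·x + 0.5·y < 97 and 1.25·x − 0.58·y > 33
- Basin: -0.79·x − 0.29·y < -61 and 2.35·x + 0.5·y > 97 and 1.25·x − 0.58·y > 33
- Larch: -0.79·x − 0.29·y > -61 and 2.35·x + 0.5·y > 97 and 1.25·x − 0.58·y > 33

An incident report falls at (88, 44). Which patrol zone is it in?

Basin

-0.79·88 − 0.29·44 = -82.280, which is < -61
2.35·88 + 0.5·44 = 228.800, which is > 97
1.25·88 − 0.58·44 = 84.480, which is > 33
This sign pattern matches Basin.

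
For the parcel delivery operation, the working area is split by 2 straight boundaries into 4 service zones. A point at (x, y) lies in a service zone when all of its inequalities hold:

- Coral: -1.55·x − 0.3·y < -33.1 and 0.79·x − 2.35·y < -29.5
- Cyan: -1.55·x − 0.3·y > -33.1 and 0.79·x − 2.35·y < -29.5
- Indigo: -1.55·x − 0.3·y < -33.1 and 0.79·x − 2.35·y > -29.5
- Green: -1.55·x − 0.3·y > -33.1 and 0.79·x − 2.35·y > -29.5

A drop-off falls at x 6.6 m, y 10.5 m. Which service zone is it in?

-1.55·6.6 − 0.3·10.5 = -13.380, which is > -33.1
0.79·6.6 − 2.35·10.5 = -19.461, which is > -29.5
This sign pattern matches Green.

Green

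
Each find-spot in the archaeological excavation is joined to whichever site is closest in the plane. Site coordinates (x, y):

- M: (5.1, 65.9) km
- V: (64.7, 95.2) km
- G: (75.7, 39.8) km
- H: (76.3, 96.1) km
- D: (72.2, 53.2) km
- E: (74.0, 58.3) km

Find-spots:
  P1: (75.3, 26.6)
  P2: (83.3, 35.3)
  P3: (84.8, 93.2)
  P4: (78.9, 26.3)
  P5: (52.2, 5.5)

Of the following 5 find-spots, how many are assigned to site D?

P1 → G
P2 → G
P3 → H
P4 → G
P5 → G
0 of the 5 go to D.

0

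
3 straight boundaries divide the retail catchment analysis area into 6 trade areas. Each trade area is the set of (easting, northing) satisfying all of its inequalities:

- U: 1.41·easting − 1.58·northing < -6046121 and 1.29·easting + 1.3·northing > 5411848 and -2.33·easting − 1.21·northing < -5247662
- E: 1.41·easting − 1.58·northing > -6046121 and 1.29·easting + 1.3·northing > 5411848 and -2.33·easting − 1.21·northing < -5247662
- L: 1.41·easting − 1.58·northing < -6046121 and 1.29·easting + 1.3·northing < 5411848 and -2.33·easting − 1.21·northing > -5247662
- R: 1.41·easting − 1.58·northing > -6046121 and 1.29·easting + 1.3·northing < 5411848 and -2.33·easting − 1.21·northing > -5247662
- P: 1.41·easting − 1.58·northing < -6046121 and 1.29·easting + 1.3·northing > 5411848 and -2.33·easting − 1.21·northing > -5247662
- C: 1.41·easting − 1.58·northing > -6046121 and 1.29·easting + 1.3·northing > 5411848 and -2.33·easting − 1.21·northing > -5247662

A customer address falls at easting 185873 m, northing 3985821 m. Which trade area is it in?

E

1.41·185873 − 1.58·3985821 = -6035516.250, which is > -6046121
1.29·185873 + 1.3·3985821 = 5421343.470, which is > 5411848
-2.33·185873 − 1.21·3985821 = -5255927.500, which is < -5247662
This sign pattern matches E.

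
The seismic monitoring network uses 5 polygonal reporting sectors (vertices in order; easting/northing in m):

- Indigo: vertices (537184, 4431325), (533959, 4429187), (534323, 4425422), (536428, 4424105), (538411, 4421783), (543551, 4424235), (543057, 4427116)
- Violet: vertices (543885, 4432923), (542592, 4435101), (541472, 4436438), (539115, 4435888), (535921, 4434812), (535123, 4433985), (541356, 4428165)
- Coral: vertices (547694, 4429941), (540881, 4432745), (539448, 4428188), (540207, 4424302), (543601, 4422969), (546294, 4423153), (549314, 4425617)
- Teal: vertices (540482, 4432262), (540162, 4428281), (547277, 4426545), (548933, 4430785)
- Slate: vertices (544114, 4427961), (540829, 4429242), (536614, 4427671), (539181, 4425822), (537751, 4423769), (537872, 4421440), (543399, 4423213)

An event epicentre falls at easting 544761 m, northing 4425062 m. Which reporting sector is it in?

Cast a ray rightward from (544761, 4425062). For each polygon, the edges (by vertex number in listed order) whose endpoints lie on opposite sides of northing = 4425062, where each meets that height, and whether that is right or left of the point:
Indigo: 3–4 at easting≈534898.4 (left), 6–7 at easting≈543409.2 (left) → 0 crossings.
Violet: no edge straddles that height → 0 crossings.
Coral: 3–4 at easting≈540058.6 (left), 6–7 at easting≈548633.8 (right) → 1 crossing.
Teal: no edge straddles that height → 0 crossings.
Slate: 4–5 at easting≈538651.6 (left), 7–1 at easting≈543677.4 (left) → 0 crossings.
Only Coral has an odd count, so the point is inside Coral.

Coral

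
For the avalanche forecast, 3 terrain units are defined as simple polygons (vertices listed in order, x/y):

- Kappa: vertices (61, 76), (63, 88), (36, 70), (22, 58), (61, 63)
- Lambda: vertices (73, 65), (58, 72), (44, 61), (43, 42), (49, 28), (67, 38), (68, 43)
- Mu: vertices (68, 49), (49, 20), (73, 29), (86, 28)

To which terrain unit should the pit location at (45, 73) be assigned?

Cast a ray rightward from (45, 73). For each polygon, the edges (by vertex number in listed order) whose endpoints lie on opposite sides of y = 73, where each meets that height, and whether that is right or left of the point:
Kappa: 2–3 at x≈40.5 (left), 5–1 at x≈61.0 (right) → 1 crossing.
Lambda: no edge straddles that height → 0 crossings.
Mu: no edge straddles that height → 0 crossings.
Only Kappa has an odd count, so the point is inside Kappa.

Kappa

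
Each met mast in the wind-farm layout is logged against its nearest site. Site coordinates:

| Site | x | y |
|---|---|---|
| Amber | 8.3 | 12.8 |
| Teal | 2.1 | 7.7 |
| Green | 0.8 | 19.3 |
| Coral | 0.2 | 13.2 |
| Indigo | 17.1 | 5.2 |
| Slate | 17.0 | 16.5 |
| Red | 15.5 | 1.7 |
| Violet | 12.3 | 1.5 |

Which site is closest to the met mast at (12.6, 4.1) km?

Violet

Squared distances to each site:
Amber: 94.180; Teal: 123.210; Green: 370.280; Coral: 236.570; Indigo: 21.460; Slate: 173.120; Red: 14.170; Violet: 6.850.
Minimum at Violet.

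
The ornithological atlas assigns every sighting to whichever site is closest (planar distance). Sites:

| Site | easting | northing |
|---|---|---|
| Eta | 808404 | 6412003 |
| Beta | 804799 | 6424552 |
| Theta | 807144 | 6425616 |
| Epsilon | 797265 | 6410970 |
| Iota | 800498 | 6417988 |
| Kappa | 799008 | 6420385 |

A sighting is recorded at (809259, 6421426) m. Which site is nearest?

Squared distances to each site:
Eta: 89523954.000; Beta: 29663476.000; Theta: 22029325.000; Epsilon: 253183972.000; Iota: 88574965.000; Kappa: 106166682.000.
Minimum at Theta.

Theta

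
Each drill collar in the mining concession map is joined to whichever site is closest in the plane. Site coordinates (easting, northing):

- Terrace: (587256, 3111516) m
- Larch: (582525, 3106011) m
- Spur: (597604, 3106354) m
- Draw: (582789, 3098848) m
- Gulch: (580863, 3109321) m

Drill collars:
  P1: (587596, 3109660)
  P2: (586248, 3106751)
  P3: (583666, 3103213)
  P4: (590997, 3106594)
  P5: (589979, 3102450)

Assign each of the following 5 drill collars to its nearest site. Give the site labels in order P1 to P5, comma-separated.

Terrace, Larch, Larch, Terrace, Draw

P1 → Terrace (d²=3560336.00)
P2 → Larch (d²=14408329.00)
P3 → Larch (d²=9130685.00)
P4 → Terrace (d²=38221165.00)
P5 → Draw (d²=64670504.00)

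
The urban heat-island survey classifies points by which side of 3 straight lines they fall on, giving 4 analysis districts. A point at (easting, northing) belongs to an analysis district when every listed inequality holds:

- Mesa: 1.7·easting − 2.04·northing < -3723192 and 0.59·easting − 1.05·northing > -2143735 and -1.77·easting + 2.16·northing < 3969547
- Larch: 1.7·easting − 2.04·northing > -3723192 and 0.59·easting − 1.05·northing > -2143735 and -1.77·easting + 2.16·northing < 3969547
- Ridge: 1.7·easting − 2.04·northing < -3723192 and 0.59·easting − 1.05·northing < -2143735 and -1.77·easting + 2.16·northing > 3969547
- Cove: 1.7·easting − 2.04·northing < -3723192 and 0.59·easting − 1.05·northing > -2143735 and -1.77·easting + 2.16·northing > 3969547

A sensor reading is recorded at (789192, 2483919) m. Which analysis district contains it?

1.7·789192 − 2.04·2483919 = -3725568.360, which is < -3723192
0.59·789192 − 1.05·2483919 = -2142491.670, which is > -2143735
-1.77·789192 + 2.16·2483919 = 3968395.200, which is < 3969547
This sign pattern matches Mesa.

Mesa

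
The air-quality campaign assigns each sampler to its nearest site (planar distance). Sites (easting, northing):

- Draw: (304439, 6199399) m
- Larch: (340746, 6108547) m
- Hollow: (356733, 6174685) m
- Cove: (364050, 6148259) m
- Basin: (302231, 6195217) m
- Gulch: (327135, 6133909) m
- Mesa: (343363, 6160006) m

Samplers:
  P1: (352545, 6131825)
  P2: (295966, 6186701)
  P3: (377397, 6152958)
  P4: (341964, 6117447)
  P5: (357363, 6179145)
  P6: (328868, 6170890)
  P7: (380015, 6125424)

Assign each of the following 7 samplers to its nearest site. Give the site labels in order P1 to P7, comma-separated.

Cove, Basin, Cove, Larch, Hollow, Mesa, Cove

P1 → Cove (d²=402441381.00)
P2 → Basin (d²=111772481.00)
P3 → Cove (d²=200223010.00)
P4 → Larch (d²=80693524.00)
P5 → Hollow (d²=20288500.00)
P6 → Mesa (d²=328566481.00)
P7 → Cove (d²=776318450.00)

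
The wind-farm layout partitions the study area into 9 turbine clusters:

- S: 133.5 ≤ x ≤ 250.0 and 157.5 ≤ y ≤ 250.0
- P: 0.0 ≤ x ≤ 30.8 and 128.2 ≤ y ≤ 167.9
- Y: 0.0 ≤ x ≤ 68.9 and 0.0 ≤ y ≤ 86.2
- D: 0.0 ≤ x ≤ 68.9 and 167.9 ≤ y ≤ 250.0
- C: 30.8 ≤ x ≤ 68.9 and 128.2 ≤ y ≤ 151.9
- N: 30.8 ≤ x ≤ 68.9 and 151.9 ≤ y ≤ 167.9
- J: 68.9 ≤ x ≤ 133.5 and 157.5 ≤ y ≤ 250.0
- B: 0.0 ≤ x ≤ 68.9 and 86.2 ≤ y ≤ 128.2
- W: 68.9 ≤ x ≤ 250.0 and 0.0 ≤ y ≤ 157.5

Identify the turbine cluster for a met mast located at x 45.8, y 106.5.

The point has x = 45.8 and y = 106.5.
Only B satisfies 0.0 ≤ x ≤ 68.9 and 86.2 ≤ y ≤ 128.2.

B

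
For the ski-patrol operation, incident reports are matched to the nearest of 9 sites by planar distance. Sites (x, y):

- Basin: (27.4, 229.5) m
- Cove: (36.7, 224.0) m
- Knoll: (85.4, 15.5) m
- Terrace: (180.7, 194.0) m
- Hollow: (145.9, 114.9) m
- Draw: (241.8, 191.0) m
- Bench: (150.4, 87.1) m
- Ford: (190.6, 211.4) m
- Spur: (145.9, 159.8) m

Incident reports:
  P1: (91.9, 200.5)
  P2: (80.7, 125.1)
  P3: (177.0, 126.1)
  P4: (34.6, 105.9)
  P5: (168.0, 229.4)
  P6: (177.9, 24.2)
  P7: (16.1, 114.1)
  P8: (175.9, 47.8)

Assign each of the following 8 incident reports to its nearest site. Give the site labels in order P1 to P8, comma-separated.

P1 → Cove (d²=3599.29)
P2 → Hollow (d²=4355.08)
P3 → Hollow (d²=1092.65)
P4 → Knoll (d²=10752.80)
P5 → Ford (d²=834.76)
P6 → Bench (d²=4712.66)
P7 → Cove (d²=12502.37)
P8 → Bench (d²=2194.74)

Cove, Hollow, Hollow, Knoll, Ford, Bench, Cove, Bench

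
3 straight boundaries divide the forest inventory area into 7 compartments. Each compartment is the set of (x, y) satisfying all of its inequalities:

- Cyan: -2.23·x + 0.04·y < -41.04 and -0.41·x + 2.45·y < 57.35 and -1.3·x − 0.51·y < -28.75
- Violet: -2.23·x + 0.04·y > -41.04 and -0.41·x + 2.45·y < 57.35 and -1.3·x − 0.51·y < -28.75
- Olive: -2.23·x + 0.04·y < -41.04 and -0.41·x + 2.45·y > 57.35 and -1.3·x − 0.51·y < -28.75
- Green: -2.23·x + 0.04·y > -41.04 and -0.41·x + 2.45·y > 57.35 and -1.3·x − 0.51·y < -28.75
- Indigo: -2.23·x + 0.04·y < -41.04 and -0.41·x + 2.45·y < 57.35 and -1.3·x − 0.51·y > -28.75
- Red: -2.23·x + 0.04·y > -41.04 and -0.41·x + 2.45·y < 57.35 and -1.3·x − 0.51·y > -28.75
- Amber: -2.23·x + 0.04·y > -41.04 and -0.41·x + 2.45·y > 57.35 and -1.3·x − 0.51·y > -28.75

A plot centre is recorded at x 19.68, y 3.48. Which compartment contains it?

Indigo

-2.23·19.68 + 0.04·3.48 = -43.747, which is < -41.04
-0.41·19.68 + 2.45·3.48 = 0.457, which is < 57.35
-1.3·19.68 − 0.51·3.48 = -27.359, which is > -28.75
This sign pattern matches Indigo.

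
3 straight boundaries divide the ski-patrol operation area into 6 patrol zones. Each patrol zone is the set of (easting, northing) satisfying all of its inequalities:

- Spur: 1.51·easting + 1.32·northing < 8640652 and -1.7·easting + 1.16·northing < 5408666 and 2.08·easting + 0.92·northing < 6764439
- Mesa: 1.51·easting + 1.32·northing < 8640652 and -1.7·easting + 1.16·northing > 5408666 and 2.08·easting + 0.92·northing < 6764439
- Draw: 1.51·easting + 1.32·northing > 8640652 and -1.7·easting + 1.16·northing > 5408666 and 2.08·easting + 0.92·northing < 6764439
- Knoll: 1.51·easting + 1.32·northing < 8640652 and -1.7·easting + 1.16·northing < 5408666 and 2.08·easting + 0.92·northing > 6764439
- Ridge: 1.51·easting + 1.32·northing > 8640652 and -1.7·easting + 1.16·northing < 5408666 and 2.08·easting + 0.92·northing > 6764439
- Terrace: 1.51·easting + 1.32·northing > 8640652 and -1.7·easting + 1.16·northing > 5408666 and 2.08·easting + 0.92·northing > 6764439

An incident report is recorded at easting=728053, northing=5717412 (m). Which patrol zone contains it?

1.51·728053 + 1.32·5717412 = 8646343.870, which is > 8640652
-1.7·728053 + 1.16·5717412 = 5394507.820, which is < 5408666
2.08·728053 + 0.92·5717412 = 6774369.280, which is > 6764439
This sign pattern matches Ridge.

Ridge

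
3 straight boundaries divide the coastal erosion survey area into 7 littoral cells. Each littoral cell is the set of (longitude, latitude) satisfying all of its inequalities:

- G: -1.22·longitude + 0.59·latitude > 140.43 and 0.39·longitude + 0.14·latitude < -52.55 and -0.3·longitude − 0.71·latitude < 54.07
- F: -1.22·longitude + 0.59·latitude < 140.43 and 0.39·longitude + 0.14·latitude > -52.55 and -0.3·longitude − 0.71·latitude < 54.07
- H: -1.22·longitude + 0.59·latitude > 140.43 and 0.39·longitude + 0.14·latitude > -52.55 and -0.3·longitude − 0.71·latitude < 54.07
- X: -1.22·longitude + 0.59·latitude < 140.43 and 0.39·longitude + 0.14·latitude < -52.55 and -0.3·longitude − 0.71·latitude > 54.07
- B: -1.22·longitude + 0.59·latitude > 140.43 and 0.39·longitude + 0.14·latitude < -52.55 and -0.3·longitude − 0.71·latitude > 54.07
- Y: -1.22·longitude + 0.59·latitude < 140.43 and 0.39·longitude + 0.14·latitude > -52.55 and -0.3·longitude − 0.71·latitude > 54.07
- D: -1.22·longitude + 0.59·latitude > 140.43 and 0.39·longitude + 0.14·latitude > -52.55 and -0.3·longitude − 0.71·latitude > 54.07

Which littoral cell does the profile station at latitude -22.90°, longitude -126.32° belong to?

D

-1.22·-126.32 + 0.59·-22.90 = 140.599, which is > 140.43
0.39·-126.32 + 0.14·-22.90 = -52.471, which is > -52.55
-0.3·-126.32 − 0.71·-22.90 = 54.155, which is > 54.07
This sign pattern matches D.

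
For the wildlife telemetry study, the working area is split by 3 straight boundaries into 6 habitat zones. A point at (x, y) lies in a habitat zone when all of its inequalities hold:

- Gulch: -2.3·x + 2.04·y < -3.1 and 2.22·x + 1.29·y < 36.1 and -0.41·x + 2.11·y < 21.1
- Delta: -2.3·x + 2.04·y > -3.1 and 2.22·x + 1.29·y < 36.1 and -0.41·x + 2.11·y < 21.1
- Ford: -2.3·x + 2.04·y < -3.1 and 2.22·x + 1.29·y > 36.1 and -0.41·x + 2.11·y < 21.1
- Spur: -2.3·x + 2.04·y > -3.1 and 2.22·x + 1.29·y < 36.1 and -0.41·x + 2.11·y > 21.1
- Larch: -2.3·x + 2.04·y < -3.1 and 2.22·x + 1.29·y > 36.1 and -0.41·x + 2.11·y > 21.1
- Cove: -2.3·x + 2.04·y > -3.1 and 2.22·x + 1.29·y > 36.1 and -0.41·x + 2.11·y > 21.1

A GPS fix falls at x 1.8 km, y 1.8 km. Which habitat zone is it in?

-2.3·1.8 + 2.04·1.8 = -0.468, which is > -3.1
2.22·1.8 + 1.29·1.8 = 6.318, which is < 36.1
-0.41·1.8 + 2.11·1.8 = 3.060, which is < 21.1
This sign pattern matches Delta.

Delta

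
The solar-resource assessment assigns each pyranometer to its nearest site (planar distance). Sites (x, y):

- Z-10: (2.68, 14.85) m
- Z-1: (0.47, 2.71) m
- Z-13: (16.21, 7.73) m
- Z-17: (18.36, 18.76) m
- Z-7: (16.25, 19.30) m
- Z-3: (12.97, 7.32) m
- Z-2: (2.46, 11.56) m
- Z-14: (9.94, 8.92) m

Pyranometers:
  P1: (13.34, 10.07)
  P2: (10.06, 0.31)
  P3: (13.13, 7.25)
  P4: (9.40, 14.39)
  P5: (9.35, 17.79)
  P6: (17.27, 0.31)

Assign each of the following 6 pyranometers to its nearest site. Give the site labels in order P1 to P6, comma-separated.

Z-3, Z-3, Z-3, Z-14, Z-7, Z-13

P1 → Z-3 (d²=7.70)
P2 → Z-3 (d²=57.61)
P3 → Z-3 (d²=0.03)
P4 → Z-14 (d²=30.21)
P5 → Z-7 (d²=49.89)
P6 → Z-13 (d²=56.18)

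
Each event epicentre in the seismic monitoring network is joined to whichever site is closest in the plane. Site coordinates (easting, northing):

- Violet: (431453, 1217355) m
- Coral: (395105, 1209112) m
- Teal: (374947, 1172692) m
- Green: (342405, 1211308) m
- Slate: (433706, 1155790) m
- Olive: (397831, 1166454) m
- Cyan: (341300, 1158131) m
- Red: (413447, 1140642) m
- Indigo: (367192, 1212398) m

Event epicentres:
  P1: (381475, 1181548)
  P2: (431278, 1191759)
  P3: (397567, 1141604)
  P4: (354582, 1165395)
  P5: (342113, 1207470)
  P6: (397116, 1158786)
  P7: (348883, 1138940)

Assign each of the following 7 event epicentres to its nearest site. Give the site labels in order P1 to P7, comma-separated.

Teal, Violet, Red, Cyan, Green, Olive, Cyan

P1 → Teal (d²=121043520.00)
P2 → Violet (d²=655185841.00)
P3 → Red (d²=253099844.00)
P4 → Cyan (d²=229177220.00)
P5 → Green (d²=14815508.00)
P6 → Olive (d²=59309449.00)
P7 → Cyan (d²=425796370.00)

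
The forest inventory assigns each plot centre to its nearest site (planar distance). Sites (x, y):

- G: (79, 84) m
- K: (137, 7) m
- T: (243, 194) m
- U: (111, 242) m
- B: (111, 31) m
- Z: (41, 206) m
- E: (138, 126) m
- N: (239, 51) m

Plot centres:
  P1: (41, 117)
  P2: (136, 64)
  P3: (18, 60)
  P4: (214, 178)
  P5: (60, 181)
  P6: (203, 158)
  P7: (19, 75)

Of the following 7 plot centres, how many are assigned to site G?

3

P1 → G
P2 → B
P3 → G
P4 → T
P5 → Z
P6 → T
P7 → G
3 of the 7 go to G.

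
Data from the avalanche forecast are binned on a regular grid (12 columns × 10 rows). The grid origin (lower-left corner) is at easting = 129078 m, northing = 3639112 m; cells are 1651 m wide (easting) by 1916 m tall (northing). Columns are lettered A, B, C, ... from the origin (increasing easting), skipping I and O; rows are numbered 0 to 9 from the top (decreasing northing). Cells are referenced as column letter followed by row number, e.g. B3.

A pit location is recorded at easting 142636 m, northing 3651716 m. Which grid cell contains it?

Column index: ⌊(142636 − 129078) / 1651⌋ = ⌊8.212⌋ = 8 → column J
Row offset from origin: ⌊(3651716 − 3639112) / 1916⌋ = ⌊6.578⌋ = 6 → row 3 (counted from top)

J3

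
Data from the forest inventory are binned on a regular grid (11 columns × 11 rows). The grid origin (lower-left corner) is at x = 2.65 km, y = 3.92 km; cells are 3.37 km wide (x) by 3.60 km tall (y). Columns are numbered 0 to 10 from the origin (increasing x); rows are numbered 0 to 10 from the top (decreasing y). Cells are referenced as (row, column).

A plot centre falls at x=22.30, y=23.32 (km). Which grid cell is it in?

(5, 5)

Column index: ⌊(22.30 − 2.65) / 3.37⌋ = ⌊5.831⌋ = 5
Row offset from origin: ⌊(23.32 − 3.92) / 3.60⌋ = ⌊5.389⌋ = 5 → row 5 (counted from top)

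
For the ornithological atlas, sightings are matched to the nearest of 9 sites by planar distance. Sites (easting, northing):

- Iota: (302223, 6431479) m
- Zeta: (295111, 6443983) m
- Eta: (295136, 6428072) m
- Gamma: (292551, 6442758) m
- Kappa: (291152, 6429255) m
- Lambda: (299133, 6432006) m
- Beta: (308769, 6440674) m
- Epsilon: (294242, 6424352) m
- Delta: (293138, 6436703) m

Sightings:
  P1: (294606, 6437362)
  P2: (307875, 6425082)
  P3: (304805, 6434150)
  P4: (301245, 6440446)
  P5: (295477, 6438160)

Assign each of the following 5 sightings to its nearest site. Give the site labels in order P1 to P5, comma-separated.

P1 → Delta (d²=2589305.00)
P2 → Iota (d²=72866713.00)
P3 → Iota (d²=13800965.00)
P4 → Zeta (d²=50136325.00)
P5 → Delta (d²=7593770.00)

Delta, Iota, Iota, Zeta, Delta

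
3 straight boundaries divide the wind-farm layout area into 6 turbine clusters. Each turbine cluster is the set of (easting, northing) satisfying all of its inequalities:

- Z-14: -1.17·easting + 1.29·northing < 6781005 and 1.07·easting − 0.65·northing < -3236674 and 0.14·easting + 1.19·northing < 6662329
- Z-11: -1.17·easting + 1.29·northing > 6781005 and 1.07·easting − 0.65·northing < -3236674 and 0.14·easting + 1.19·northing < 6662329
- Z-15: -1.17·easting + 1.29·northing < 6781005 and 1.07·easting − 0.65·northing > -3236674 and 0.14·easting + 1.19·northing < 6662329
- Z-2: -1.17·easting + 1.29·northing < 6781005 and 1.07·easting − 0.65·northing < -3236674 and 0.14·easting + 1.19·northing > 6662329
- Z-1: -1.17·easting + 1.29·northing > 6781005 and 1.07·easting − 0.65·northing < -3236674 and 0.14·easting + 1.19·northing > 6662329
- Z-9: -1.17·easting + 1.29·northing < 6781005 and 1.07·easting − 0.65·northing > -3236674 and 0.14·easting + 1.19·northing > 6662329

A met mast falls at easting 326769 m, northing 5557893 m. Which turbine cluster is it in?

Z-11

-1.17·326769 + 1.29·5557893 = 6787362.240, which is > 6781005
1.07·326769 − 0.65·5557893 = -3262987.620, which is < -3236674
0.14·326769 + 1.19·5557893 = 6659640.330, which is < 6662329
This sign pattern matches Z-11.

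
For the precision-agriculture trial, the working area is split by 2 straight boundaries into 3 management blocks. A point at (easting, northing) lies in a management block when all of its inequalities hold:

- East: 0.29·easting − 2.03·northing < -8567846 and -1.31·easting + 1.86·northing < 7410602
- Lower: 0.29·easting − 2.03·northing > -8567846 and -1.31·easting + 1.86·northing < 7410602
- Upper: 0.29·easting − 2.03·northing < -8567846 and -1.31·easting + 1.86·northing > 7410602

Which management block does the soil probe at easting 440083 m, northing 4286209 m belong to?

0.29·440083 − 2.03·4286209 = -8573380.200, which is < -8567846
-1.31·440083 + 1.86·4286209 = 7395840.010, which is < 7410602
This sign pattern matches East.

East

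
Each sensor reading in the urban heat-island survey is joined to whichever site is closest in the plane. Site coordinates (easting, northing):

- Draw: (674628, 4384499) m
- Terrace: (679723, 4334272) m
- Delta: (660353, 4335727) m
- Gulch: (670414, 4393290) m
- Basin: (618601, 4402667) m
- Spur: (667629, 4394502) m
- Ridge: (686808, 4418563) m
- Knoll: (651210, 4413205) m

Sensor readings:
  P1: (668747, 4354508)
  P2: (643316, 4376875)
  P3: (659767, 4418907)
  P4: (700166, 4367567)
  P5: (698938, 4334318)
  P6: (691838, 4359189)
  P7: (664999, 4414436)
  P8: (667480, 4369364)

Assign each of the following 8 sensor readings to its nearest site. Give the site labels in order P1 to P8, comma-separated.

Delta, Spur, Knoll, Draw, Terrace, Terrace, Knoll, Draw

P1 → Delta (d²=423185197.00)
P2 → Spur (d²=901833098.00)
P3 → Knoll (d²=105735053.00)
P4 → Draw (d²=938882068.00)
P5 → Terrace (d²=369218341.00)
P6 → Terrace (d²=767630114.00)
P7 → Knoll (d²=191651882.00)
P8 → Draw (d²=280162129.00)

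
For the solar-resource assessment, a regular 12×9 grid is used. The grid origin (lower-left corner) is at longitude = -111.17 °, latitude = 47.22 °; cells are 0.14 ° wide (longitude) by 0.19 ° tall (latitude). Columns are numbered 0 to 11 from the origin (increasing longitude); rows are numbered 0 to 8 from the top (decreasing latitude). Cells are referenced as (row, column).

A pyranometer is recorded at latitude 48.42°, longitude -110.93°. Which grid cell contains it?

(2, 1)

Column index: ⌊(-110.93 − -111.17) / 0.14⌋ = ⌊1.714⌋ = 1
Row offset from origin: ⌊(48.42 − 47.22) / 0.19⌋ = ⌊6.316⌋ = 6 → row 2 (counted from top)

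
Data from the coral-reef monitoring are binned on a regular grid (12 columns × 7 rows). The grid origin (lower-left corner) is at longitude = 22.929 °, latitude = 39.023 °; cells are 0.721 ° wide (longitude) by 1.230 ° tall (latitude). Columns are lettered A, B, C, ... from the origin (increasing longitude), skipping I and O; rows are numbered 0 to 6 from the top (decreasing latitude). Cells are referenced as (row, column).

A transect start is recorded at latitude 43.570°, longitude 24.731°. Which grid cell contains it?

Column index: ⌊(24.731 − 22.929) / 0.721⌋ = ⌊2.499⌋ = 2 → column C
Row offset from origin: ⌊(43.570 − 39.023) / 1.230⌋ = ⌊3.697⌋ = 3 → row 3 (counted from top)

(3, C)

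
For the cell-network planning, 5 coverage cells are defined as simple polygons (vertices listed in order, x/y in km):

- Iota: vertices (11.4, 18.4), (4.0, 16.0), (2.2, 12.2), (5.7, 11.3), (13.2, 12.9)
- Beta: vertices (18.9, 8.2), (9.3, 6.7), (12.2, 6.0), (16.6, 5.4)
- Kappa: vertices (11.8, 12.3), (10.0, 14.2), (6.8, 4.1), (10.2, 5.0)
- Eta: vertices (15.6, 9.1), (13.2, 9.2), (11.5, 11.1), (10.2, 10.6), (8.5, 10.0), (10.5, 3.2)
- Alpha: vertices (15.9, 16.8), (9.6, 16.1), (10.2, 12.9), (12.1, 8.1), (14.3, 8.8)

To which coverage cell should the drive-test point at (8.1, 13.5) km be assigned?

Iota

Cast a ray rightward from (8.1, 13.5). For each polygon, the edges (by vertex number in listed order) whose endpoints lie on opposite sides of y = 13.5, where each meets that height, and whether that is right or left of the point:
Iota: 2–3 at x≈2.82 (left), 5–1 at x≈13.00 (right) → 1 crossing.
Beta: no edge straddles that height → 0 crossings.
Kappa: 1–2 at x≈10.66 (right), 2–3 at x≈9.78 (right) → 2 crossings.
Eta: no edge straddles that height → 0 crossings.
Alpha: 2–3 at x≈10.09 (right), 5–1 at x≈15.24 (right) → 2 crossings.
Only Iota has an odd count, so the point is inside Iota.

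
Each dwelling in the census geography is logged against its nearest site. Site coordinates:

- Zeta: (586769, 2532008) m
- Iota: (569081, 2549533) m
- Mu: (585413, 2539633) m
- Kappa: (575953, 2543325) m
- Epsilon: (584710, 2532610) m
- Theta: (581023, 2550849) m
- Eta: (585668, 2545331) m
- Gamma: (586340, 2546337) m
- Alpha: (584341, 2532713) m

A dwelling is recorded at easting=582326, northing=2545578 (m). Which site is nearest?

Squared distances to each site:
Zeta: 203885149.000; Iota: 191072050.000; Mu: 44872594.000; Kappa: 45691138.000; Epsilon: 173852480.000; Theta: 29481250.000; Eta: 11229973.000; Gamma: 16688277.000; Alpha: 169568450.000.
Minimum at Eta.

Eta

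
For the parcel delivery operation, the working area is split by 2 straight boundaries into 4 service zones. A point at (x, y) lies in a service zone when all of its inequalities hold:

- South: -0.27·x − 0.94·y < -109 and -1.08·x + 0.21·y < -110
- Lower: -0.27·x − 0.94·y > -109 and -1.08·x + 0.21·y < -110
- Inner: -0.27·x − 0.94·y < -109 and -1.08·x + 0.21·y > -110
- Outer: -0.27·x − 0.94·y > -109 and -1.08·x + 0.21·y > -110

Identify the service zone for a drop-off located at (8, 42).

-0.27·8 − 0.94·42 = -41.640, which is > -109
-1.08·8 + 0.21·42 = 0.180, which is > -110
This sign pattern matches Outer.

Outer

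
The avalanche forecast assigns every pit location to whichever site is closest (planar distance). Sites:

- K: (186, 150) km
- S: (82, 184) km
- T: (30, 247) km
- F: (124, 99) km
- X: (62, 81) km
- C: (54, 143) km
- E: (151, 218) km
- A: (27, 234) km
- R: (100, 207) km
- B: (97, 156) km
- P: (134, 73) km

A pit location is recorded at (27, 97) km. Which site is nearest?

X

Squared distances to each site:
K: 28090.000; S: 10594.000; T: 22509.000; F: 9413.000; X: 1481.000; C: 2845.000; E: 30017.000; A: 18769.000; R: 17429.000; B: 8381.000; P: 12025.000.
Minimum at X.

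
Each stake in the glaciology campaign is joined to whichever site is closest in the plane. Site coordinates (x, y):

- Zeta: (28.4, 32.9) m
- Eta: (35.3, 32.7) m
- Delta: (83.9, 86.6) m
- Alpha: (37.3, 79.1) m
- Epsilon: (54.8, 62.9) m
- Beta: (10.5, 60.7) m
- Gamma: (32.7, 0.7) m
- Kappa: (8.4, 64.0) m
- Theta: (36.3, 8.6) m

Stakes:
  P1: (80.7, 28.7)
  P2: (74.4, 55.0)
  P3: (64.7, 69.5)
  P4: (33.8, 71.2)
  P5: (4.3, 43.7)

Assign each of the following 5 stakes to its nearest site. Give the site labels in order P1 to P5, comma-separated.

P1 → Epsilon (d²=1840.45)
P2 → Epsilon (d²=446.57)
P3 → Epsilon (d²=141.57)
P4 → Alpha (d²=74.66)
P5 → Beta (d²=327.44)

Epsilon, Epsilon, Epsilon, Alpha, Beta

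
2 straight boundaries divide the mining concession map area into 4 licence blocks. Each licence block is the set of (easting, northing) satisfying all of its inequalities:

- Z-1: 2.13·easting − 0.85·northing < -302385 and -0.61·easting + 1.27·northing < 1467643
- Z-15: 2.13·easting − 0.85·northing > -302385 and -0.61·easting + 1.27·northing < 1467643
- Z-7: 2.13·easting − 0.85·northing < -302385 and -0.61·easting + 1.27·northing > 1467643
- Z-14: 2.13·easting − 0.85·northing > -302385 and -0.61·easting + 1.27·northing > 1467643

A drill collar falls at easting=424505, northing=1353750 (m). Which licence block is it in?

2.13·424505 − 0.85·1353750 = -246491.850, which is > -302385
-0.61·424505 + 1.27·1353750 = 1460314.450, which is < 1467643
This sign pattern matches Z-15.

Z-15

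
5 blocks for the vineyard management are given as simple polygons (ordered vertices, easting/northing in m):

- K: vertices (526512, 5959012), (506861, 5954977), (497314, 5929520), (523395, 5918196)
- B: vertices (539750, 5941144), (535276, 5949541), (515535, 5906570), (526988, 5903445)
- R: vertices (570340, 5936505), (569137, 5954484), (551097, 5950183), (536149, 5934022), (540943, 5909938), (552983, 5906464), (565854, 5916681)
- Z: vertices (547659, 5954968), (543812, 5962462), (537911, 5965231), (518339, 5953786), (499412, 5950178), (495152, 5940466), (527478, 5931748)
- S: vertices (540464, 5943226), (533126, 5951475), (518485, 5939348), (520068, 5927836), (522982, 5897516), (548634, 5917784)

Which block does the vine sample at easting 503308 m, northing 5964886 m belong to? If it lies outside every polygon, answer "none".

Cast a ray rightward from (503308, 5964886). For each polygon, the edges (by vertex number in listed order) whose endpoints lie on opposite sides of northing = 5964886, where each meets that height, and whether that is right or left of the point:
K: no edge straddles that height → 0 crossings.
B: no edge straddles that height → 0 crossings.
R: no edge straddles that height → 0 crossings.
Z: 2–3 at easting≈538646.2 (right), 3–4 at easting≈537321.0 (right) → 2 crossings.
S: no edge straddles that height → 0 crossings.
All counts are even, so the point lies outside every listed polygon.

none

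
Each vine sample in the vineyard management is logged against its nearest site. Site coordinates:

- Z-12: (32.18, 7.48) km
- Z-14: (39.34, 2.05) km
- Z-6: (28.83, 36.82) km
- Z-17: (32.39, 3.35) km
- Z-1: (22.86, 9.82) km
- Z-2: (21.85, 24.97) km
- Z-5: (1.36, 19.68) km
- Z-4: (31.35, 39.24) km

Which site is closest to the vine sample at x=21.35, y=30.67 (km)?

Z-2

Squared distances to each site:
Z-12: 655.065; Z-14: 1142.745; Z-6: 93.773; Z-17: 868.264; Z-1: 437.003; Z-2: 32.740; Z-5: 520.380; Z-4: 173.445.
Minimum at Z-2.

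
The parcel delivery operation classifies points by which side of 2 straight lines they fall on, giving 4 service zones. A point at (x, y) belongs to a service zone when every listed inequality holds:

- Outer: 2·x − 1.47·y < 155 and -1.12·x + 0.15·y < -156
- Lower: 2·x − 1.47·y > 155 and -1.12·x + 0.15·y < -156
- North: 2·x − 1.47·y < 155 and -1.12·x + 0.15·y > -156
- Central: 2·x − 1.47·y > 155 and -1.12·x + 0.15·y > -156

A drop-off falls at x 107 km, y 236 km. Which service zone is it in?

2·107 − 1.47·236 = -132.920, which is < 155
-1.12·107 + 0.15·236 = -84.440, which is > -156
This sign pattern matches North.

North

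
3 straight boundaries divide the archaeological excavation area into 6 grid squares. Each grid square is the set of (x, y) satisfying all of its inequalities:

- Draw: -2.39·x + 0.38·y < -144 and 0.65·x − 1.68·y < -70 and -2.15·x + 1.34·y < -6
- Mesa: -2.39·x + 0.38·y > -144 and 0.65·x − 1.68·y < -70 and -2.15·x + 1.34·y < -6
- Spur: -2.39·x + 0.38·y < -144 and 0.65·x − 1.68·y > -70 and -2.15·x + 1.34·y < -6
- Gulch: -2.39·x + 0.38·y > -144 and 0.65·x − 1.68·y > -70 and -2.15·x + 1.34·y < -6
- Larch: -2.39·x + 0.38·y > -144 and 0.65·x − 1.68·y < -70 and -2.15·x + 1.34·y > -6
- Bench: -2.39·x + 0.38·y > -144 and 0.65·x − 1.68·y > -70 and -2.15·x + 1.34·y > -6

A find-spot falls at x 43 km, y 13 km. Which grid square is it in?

-2.39·43 + 0.38·13 = -97.830, which is > -144
0.65·43 − 1.68·13 = 6.110, which is > -70
-2.15·43 + 1.34·13 = -75.030, which is < -6
This sign pattern matches Gulch.

Gulch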